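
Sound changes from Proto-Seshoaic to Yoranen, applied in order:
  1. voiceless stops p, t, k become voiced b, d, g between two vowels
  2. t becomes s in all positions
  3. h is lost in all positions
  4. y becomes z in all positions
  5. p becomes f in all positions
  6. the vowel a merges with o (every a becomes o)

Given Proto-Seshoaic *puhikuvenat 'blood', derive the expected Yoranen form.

fuiguvenos

Yoranen: *puhikuvenat > puhiguvenat > puhiguvenas > puiguvenas > fuiguvenas > fuiguvenos  (by intervocalic voicing, unconditioned shift, h-loss, unconditioned shift, vowel merger)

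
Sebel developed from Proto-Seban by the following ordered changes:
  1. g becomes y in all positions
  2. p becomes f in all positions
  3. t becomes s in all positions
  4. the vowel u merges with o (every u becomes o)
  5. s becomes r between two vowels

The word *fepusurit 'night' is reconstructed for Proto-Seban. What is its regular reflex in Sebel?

fefororis

Sebel: *fepusurit > fefusurit > fefusuris > fefosoris > fefororis  (by unconditioned shift, unconditioned shift, vowel merger, rhotacism)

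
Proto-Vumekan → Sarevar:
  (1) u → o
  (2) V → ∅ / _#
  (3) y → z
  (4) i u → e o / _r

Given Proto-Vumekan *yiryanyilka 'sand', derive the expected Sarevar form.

Sarevar: *yiryanyilka
  yiryanyilka (rule 1 does not apply)
  yiryanyilka → yiryanyilk   [apocope]
  yiryanyilk → zirzanzilk   [unconditioned shift]
  zirzanzilk → zerzanzilk   [pre-rhotic lowering]
  giving Sarevar zerzanzilk.

zerzanzilk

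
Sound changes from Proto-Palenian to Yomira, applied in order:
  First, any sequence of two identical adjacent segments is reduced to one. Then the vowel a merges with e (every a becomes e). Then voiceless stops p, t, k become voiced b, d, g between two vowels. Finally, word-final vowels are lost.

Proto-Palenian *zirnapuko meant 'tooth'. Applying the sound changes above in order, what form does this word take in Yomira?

zirnebug

Yomira: start from *zirnapuko.
  rule 1: no change — zirnapuko
  rule 2 (vowel merger): zirnapuko → zirnepuko
  rule 3 (intervocalic voicing): zirnepuko → zirnebugo
  rule 4 (apocope): zirnebugo → zirnebug
  ⇒ Yomira zirnebug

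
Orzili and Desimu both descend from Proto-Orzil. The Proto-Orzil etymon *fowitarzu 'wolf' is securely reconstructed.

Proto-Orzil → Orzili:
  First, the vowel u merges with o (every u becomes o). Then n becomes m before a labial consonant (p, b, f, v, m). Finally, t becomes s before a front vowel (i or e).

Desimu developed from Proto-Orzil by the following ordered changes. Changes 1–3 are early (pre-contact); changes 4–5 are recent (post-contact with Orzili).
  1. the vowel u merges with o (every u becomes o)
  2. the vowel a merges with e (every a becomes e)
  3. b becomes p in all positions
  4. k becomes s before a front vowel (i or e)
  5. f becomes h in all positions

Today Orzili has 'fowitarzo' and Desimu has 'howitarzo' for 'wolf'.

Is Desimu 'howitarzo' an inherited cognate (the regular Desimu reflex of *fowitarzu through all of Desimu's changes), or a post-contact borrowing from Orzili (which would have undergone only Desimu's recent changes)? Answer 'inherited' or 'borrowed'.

If inherited, *fowitarzu would pass through all of Desimu's changes:
Desimu: *fowitarzu > fowitarzo > fowiterzo > howiterzo  (by vowel merger, vowel merger, unconditioned shift)
If borrowed from Orzili 'fowitarzo' after the early changes, it would undergo only the recent ones:
  rule 4 (palatalisation): no change (fowitarzo)
  rule 5 (unconditioned shift): fowitarzo → howitarzo
  ⇒ as a loan: howitarzo
Desimu 'howitarzo' matches the loan outcome 'howitarzo', not the inherited 'howiterzo' — it skipped the early Desimu changes, so it was borrowed from Orzili.

borrowed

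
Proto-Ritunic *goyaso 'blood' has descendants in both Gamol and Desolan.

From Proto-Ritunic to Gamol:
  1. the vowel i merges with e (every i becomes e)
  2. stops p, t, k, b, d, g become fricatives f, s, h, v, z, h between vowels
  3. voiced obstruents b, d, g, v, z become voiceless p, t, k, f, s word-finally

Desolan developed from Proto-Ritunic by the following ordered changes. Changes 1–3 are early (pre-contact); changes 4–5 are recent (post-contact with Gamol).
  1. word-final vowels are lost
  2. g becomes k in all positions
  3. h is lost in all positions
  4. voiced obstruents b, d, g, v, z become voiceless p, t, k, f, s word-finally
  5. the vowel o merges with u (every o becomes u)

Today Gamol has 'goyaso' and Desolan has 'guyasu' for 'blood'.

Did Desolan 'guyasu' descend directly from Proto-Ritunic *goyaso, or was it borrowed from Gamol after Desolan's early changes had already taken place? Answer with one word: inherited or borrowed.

borrowed

If inherited, *goyaso would pass through all of Desolan's changes:
Desolan: start from *goyaso.
  rule 1 (apocope): goyaso → goyas
  rule 2 (unconditioned shift): goyas → koyas
  rule 3: no change — koyas
  rule 4: no change — koyas
  rule 5 (vowel merger): koyas → kuyas
  ⇒ Desolan kuyas
If borrowed from Gamol 'goyaso' after the early changes, it would undergo only the recent ones:
  rule 4 (final devoicing): no change (goyaso)
  rule 5 (vowel merger): goyaso → guyasu
  ⇒ as a loan: guyasu
Desolan 'guyasu' matches the loan outcome 'guyasu', not the inherited 'kuyas' — it skipped the early Desolan changes, so it was borrowed from Gamol.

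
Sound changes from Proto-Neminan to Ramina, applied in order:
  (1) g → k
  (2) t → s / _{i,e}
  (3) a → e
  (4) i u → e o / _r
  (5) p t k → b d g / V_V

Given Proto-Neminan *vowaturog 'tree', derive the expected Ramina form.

vowedorok

Ramina: *vowaturog
  vowaturog → vowaturok   [unconditioned shift]
  vowaturok (rule 2 does not apply)
  vowaturok → voweturok   [vowel merger]
  voweturok → vowetorok   [pre-rhotic lowering]
  vowetorok → vowedorok   [intervocalic voicing]
  giving Ramina vowedorok.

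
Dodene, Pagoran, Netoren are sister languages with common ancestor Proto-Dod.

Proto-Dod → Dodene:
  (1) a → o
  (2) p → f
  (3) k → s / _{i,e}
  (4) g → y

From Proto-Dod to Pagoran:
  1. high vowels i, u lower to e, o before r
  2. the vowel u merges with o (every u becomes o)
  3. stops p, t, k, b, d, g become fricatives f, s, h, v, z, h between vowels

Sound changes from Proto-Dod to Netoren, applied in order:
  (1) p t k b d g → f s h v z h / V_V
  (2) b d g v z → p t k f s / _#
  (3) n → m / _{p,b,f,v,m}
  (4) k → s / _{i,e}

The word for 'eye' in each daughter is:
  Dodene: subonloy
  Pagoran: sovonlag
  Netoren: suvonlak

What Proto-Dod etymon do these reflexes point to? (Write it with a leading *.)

*subonlag

Position 3: Dodene has b, Pagoran has v, Netoren has v. Dodene preserves b here (none of its changes turn any other segment into b), so the proto-segment is *b.
Position 8: Dodene has y, Pagoran has g, Netoren has k. Pagoran preserves g here (none of its changes turn any other segment into g), so the proto-segment is *g.
Position 2: Dodene has u, Pagoran has o, Netoren has u. Dodene preserves u here (none of its changes turn any other segment into u), so the proto-segment is *u.
Verify the candidate proto-form against each daughter:
Dodene: *subonlag > subonlog > subonloy  (by vowel merger, unconditioned shift)
Pagoran: *subonlag > sobonlag > sovonlag  (by vowel merger, intervocalic lenition)
Netoren: start from *subonlag.
  rule 1 (intervocalic lenition): subonlag → suvonlag
  rule 2 (final devoicing): suvonlag → suvonlak
  rule 3: no change — suvonlak
  rule 4: no change — suvonlak
  ⇒ Netoren suvonlak
No other proto-form is consistent with every reflex, so the reconstruction is *subonlag.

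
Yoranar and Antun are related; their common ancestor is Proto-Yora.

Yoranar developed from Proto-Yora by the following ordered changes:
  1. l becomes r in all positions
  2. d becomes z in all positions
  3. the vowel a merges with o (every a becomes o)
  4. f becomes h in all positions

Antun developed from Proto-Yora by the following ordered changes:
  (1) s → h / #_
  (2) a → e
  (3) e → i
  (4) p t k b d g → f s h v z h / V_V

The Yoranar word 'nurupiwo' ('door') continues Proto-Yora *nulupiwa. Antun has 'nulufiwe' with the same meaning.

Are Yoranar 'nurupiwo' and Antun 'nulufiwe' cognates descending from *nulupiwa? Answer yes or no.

no

Derive the expected Antun reflex of *nulupiwa:
Antun: start from *nulupiwa.
  rule 1: no change — nulupiwa
  rule 2 (vowel merger): nulupiwa → nulupiwe
  rule 3 (vowel merger): nulupiwe → nulupiwi
  rule 4 (intervocalic lenition): nulupiwi → nulufiwi
  ⇒ Antun nulufiwi
The regular Antun reflex would be 'nulufiwi', but the attested form is 'nulufiwe'. The correspondence is irregular, so they are not cognates (the Antun form has a different source).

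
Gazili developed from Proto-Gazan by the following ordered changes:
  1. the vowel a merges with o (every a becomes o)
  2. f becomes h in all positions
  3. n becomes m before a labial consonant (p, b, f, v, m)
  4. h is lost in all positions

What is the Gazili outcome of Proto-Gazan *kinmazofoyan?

kimmozooyon

Gazili: *kinmazofoyan > kinmozofoyon > kinmozohoyon > kimmozohoyon > kimmozooyon  (by vowel merger, unconditioned shift, nasal place assimilation, h-loss)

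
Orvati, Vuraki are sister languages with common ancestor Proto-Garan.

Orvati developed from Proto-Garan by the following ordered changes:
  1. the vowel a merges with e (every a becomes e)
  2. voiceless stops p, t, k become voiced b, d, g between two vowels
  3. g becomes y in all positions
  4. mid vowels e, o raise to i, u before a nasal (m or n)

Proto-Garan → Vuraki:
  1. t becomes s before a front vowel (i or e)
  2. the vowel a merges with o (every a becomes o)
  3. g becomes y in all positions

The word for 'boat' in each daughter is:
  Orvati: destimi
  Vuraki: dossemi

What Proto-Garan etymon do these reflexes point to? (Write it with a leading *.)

Position 5: Orvati has i, Vuraki has e. Vuraki preserves e here (none of its changes turn any other segment into e), so the proto-segment is *e.
Position 2: Orvati has e, Vuraki has o. Taking the neighbouring segments as reconstructed: Orvati e could go back to *a or *e; Vuraki o could go back to *a or *o — the one source consistent with every daughter is *a.
Position 4: Orvati has t, Vuraki has s. Orvati preserves t here (none of its changes turn any other segment into t), so the proto-segment is *t.
Verify the candidate proto-form against each daughter:
Orvati: *dastemi > destemi > destimi  (by vowel merger, pre-nasal raising)
Vuraki: *dastemi
  dastemi → dassemi   [palatalisation]
  dassemi → dossemi   [vowel merger]
  dossemi (rule 3 does not apply)
  giving Vuraki dossemi.
*dastemi is the unique common source.

*dastemi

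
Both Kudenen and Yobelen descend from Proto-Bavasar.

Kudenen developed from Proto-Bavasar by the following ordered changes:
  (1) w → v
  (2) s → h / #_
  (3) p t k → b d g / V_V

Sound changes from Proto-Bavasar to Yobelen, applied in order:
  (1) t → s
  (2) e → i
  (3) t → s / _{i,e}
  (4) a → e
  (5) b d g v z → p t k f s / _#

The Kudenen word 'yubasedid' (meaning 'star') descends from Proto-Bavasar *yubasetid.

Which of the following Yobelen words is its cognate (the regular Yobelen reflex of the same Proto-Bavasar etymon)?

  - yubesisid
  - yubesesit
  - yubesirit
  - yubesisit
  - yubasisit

Yobelen: start from *yubasetid.
  rule 1 (unconditioned shift): yubasetid → yubasesid
  rule 2 (vowel merger): yubasesid → yubasisid
  rule 3: no change — yubasisid
  rule 4 (vowel merger): yubasisid → yubesisid
  rule 5 (final devoicing): yubesisid → yubesisit
  ⇒ Yobelen yubesisit

yubesisit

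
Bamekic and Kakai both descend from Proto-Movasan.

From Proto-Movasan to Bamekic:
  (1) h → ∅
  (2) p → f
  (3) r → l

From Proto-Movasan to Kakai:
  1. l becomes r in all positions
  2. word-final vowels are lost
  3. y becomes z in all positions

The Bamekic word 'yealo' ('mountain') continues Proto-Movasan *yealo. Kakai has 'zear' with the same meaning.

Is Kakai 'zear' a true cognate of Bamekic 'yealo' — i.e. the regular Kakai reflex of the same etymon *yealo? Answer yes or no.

Derive the expected Kakai reflex of *yealo:
Kakai: *yealo > yearo > year > zear  (by unconditioned shift, apocope, unconditioned shift)
Kakai 'zear' matches the regular reflex exactly, so the pair is cognate.

yes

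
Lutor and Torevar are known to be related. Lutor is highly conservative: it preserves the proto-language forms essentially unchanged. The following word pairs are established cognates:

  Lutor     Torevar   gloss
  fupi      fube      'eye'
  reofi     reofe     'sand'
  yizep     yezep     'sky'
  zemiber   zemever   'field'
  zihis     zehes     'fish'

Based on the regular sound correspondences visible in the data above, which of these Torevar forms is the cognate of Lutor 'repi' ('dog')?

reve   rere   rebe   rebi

rebe

fupi ~ fube — Lutor p corresponds to Torevar b between vowels (before a front vowel).
fupi ~ fube, reofi ~ reofe — Lutor i corresponds to Torevar e word-finally.
Applying these to Lutor 'repi':
  repi → rebi   (p→b between vowels (before a front vowel))
  rebi → rebe   (i→e word-finally)
So the Torevar cognate is 'rebe'.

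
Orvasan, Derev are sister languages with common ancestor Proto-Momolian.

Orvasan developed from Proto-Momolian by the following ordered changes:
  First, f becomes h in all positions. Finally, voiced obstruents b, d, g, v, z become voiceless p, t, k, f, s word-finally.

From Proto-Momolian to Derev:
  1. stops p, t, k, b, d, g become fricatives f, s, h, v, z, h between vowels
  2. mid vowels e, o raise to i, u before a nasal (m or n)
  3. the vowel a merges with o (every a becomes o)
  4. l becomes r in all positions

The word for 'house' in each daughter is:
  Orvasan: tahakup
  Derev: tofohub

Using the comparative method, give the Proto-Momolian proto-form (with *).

Position 7: Orvasan has p, Derev has b. Derev preserves b here (none of its changes turn any other segment into b), so the proto-segment is *b.
Position 2: Orvasan has a, Derev has o. Orvasan preserves a here (none of its changes turn any other segment into a), so the proto-segment is *a.
Verify the candidate proto-form against each daughter:
Orvasan: start from *tafakub.
  rule 1 (unconditioned shift): tafakub → tahakub
  rule 2 (final devoicing): tahakub → tahakup
  ⇒ Orvasan tahakup
Derev: *tafakub
  tafakub → tafahub   [intervocalic lenition]
  tafahub (rule 2 does not apply)
  tafahub → tofohub   [vowel merger]
  tofohub (rule 4 does not apply)
  giving Derev tofohub.
*tafakub is the unique common source.

*tafakub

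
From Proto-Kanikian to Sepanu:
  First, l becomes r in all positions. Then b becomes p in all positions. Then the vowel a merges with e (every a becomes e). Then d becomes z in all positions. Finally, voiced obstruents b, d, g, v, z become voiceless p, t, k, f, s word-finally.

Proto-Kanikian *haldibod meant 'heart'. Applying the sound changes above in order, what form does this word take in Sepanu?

herzipos

Sepanu: *haldibod
  haldibod → hardibod   [unconditioned shift]
  hardibod → hardipod   [unconditioned shift]
  hardipod → herdipod   [vowel merger]
  herdipod → herzipoz   [unconditioned shift]
  herzipoz → herzipos   [final devoicing]
  giving Sepanu herzipos.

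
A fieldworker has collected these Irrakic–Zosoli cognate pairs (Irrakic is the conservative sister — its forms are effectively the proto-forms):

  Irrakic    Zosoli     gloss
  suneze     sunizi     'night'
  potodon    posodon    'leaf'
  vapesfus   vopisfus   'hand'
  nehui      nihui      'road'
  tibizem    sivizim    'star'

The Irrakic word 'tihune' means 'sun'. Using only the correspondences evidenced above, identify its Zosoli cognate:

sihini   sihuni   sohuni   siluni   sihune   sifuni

sihuni

tibizem ~ sivizim — Irrakic t corresponds to Zosoli s word-initially before a front vowel.
suneze ~ sunizi — Irrakic e corresponds to Zosoli i word-finally.
Applying these to Irrakic 'tihune':
  tihune → sihune   (t→s word-initially before a front vowel)
  sihune → sihuni   (e→i word-finally)
So the Zosoli cognate is 'sihuni'.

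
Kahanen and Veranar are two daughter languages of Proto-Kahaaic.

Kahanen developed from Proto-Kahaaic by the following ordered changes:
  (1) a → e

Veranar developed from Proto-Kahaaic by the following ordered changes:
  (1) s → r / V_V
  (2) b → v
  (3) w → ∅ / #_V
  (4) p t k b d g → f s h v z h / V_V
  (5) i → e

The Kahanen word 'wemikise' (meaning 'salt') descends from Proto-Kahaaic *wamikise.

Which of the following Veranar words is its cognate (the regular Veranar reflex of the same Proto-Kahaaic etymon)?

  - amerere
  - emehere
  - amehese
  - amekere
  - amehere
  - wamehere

Veranar: *wamikise > wamikire > amikire > amihire > amehere  (by rhotacism, glide loss, intervocalic lenition, vowel merger)
The other candidates each miss or misapply at least one Veranar change.

amehere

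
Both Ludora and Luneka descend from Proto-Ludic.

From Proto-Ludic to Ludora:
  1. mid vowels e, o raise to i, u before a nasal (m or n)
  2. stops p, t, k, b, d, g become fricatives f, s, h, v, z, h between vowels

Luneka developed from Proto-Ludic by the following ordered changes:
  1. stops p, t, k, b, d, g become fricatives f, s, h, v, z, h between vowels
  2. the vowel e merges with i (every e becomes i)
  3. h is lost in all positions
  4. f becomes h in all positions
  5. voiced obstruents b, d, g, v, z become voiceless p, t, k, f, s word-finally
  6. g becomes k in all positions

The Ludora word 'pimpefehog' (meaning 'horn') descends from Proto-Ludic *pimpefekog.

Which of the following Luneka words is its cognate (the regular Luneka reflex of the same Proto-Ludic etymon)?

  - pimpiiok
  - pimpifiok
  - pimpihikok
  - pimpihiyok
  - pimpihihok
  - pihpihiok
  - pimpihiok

Luneka: *pimpefekog > pimpefehog > pimpifihog > pimpifiog > pimpihiog > pimpihiok  (by intervocalic lenition, vowel merger, h-loss, unconditioned shift, final devoicing)

pimpihiok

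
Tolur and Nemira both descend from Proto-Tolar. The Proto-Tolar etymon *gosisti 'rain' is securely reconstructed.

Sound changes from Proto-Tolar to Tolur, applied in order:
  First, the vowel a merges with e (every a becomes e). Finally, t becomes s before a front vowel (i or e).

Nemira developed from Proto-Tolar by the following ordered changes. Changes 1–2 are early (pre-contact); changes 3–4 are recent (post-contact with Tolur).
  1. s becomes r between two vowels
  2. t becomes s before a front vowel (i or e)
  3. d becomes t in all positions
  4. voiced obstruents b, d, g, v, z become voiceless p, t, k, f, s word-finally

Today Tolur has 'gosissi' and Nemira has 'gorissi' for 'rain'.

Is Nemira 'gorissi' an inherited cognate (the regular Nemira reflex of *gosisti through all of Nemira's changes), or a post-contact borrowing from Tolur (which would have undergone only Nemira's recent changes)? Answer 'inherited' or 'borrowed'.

inherited

If inherited, *gosisti would pass through all of Nemira's changes:
Nemira: start from *gosisti.
  rule 1 (rhotacism): gosisti → goristi
  rule 2 (palatalisation): goristi → gorissi
  rule 3: no change — gorissi
  rule 4: no change — gorissi
  ⇒ Nemira gorissi
If borrowed from Tolur 'gosissi' after the early changes, it would undergo only the recent ones:
  rule 3 (unconditioned shift): no change (gosissi)
  rule 4 (final devoicing): no change (gosissi)
  ⇒ as a loan: gosissi
Nemira 'gorissi' matches the inherited outcome exactly, so it is an inherited cognate, not a loan.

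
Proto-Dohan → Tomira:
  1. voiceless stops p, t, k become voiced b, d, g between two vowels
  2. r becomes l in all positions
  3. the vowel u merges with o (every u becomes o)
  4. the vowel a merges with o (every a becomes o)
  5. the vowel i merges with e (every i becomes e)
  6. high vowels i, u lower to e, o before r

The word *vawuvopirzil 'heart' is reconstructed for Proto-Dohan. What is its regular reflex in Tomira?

Tomira: start from *vawuvopirzil.
  rule 1 (intervocalic voicing): vawuvopirzil → vawuvobirzil
  rule 2 (unconditioned shift): vawuvobirzil → vawuvobilzil
  rule 3 (vowel merger): vawuvobilzil → vawovobilzil
  rule 4 (vowel merger): vawovobilzil → vowovobilzil
  rule 5 (vowel merger): vowovobilzil → vowovobelzel
  rule 6: no change — vowovobelzel
  ⇒ Tomira vowovobelzel

vowovobelzel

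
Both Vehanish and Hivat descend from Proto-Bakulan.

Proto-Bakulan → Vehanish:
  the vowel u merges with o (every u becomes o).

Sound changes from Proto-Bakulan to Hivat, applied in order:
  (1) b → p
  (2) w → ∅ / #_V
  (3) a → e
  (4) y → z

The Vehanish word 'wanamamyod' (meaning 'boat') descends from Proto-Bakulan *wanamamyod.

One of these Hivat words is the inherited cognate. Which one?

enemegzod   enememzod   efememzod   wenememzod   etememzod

enememzod

Hivat: *wanamamyod > anamamyod > enememyod > enememzod  (by glide loss, vowel merger, unconditioned shift)
Among the options, 'enememzod' alone shows every Hivat change applied in order.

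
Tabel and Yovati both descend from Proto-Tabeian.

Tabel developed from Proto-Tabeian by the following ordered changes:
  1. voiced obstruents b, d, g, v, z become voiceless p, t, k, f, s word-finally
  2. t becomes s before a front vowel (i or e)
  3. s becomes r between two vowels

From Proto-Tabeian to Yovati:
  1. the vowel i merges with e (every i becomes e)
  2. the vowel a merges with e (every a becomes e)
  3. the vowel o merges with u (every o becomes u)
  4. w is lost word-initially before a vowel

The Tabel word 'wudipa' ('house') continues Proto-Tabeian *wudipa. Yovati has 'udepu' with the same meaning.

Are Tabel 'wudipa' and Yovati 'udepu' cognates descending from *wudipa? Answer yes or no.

Derive the expected Yovati reflex of *wudipa:
Yovati: *wudipa
  wudipa → wudepa   [vowel merger]
  wudepa → wudepe   [vowel merger]
  wudepe (rule 3 does not apply)
  wudepe → udepe   [glide loss]
  giving Yovati udepe.
The regular Yovati reflex would be 'udepe', but the attested form is 'udepu'. The correspondence is irregular, so they are not cognates (the Yovati form has a different source).

no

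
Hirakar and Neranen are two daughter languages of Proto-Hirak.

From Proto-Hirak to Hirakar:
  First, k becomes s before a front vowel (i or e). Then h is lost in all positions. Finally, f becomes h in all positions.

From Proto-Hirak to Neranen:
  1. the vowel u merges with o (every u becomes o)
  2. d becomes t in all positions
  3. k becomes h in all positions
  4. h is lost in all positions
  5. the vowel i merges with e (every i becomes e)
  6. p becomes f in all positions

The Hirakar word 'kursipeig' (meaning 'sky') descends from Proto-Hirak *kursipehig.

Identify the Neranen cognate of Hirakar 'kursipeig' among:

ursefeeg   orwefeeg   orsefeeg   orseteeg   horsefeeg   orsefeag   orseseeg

orsefeeg

Neranen: *kursipehig > korsipehig > horsipehig > orsipeig > orsepeeg > orsefeeg  (by vowel merger, unconditioned shift, h-loss, vowel merger, unconditioned shift)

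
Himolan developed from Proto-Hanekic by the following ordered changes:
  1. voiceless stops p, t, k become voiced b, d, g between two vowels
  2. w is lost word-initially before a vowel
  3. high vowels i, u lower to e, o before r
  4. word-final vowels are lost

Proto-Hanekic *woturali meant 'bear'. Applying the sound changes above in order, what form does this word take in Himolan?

odoral

Himolan: start from *woturali.
  rule 1 (intervocalic voicing): woturali → wodurali
  rule 2 (glide loss): wodurali → odurali
  rule 3 (pre-rhotic lowering): odurali → odorali
  rule 4 (apocope): odorali → odoral
  ⇒ Himolan odoral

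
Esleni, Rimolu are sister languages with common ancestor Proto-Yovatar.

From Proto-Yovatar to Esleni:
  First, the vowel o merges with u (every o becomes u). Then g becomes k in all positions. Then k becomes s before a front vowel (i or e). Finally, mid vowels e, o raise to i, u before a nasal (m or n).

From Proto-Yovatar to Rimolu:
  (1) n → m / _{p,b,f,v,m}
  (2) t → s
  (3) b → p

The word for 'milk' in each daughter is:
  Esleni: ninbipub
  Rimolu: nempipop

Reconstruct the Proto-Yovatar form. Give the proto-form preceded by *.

*nenbipob

Position 7: Esleni has u, Rimolu has o. Rimolu preserves o here (none of its changes turn any other segment into o), so the proto-segment is *o.
Position 8: Esleni has b, Rimolu has p. Esleni preserves b here (none of its changes turn any other segment into b), so the proto-segment is *b.
Verify the candidate proto-form against each daughter:
Esleni: *nenbipob
  nenbipob → nenbipub   [vowel merger]
  nenbipub (rule 2 does not apply)
  nenbipub (rule 3 does not apply)
  nenbipub → ninbipub   [pre-nasal raising]
  giving Esleni ninbipub.
Rimolu: start from *nenbipob.
  rule 1 (nasal place assimilation): nenbipob → nembipob
  rule 2: no change — nembipob
  rule 3 (unconditioned shift): nembipob → nempipop
  ⇒ Rimolu nempipop
*nenbipob is the unique common source.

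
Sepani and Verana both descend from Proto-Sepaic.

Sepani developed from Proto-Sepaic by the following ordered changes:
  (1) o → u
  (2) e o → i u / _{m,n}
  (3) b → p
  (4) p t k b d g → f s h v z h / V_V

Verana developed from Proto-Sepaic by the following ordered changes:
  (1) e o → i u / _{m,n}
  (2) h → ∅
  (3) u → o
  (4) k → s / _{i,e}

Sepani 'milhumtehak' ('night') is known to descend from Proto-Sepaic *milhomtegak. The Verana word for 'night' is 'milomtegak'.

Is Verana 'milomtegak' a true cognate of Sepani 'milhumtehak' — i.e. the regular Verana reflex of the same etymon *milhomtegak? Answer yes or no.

Derive the expected Verana reflex of *milhomtegak:
Verana: *milhomtegak
  milhomtegak → milhumtegak   [pre-nasal raising]
  milhumtegak → milumtegak   [h-loss]
  milumtegak → milomtegak   [vowel merger]
  milomtegak (rule 4 does not apply)
  giving Verana milomtegak.
Verana 'milomtegak' matches the regular reflex exactly, so the pair is cognate.

yes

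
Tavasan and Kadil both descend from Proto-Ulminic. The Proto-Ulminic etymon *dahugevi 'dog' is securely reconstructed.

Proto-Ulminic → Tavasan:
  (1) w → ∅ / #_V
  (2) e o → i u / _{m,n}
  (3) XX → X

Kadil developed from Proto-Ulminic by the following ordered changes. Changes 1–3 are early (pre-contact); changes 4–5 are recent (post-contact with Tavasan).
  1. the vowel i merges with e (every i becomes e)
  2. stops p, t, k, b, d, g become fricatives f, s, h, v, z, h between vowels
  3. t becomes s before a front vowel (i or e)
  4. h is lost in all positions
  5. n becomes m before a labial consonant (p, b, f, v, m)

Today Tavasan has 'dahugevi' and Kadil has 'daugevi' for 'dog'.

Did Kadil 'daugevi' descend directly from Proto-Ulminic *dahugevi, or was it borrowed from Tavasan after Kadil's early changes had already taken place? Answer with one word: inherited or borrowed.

borrowed

If inherited, *dahugevi would pass through all of Kadil's changes:
Kadil: start from *dahugevi.
  rule 1 (vowel merger): dahugevi → dahugeve
  rule 2 (intervocalic lenition): dahugeve → dahuheve
  rule 3: no change — dahuheve
  rule 4 (h-loss): dahuheve → daueve
  rule 5: no change — daueve
  ⇒ Kadil daueve
If borrowed from Tavasan 'dahugevi' after the early changes, it would undergo only the recent ones:
  rule 4 (h-loss): dahugevi → daugevi
  rule 5 (nasal place assimilation): no change (daugevi)
  ⇒ as a loan: daugevi
Kadil 'daugevi' matches the loan outcome 'daugevi', not the inherited 'daueve' — it skipped the early Kadil changes, so it was borrowed from Tavasan.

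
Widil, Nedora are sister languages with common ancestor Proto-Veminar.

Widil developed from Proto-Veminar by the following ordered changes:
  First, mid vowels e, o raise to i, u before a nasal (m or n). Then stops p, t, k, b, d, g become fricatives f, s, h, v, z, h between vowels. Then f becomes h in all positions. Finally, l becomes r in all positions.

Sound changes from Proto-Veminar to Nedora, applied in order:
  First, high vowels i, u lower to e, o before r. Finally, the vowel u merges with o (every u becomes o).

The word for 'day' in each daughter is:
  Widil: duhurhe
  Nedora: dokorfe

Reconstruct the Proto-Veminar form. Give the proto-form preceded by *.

*dukurfe

Position 3: Widil has h, Nedora has k. Nedora preserves k here (none of its changes turn any other segment into k), so the proto-segment is *k.
Position 6: Widil has h, Nedora has f. Nedora preserves f here (none of its changes turn any other segment into f), so the proto-segment is *f.
Position 4: Widil has u, Nedora has o. Taking the neighbouring segments as reconstructed: Widil u can only go back to *u; Nedora o could go back to *o or *u — the one source consistent with every daughter is *u.
This points to *dukurfe. Verify forward in each daughter:
Widil: start from *dukurfe.
  rule 1: no change — dukurfe
  rule 2 (intervocalic lenition): dukurfe → duhurfe
  rule 3 (unconditioned shift): duhurfe → duhurhe
  rule 4: no change — duhurhe
  ⇒ Widil duhurhe
Nedora: start from *dukurfe.
  rule 1 (pre-rhotic lowering): dukurfe → dukorfe
  rule 2 (vowel merger): dukorfe → dokorfe
  ⇒ Nedora dokorfe
Only *dukurfe yields all of Widil duhurhe, Nedora dokorfe.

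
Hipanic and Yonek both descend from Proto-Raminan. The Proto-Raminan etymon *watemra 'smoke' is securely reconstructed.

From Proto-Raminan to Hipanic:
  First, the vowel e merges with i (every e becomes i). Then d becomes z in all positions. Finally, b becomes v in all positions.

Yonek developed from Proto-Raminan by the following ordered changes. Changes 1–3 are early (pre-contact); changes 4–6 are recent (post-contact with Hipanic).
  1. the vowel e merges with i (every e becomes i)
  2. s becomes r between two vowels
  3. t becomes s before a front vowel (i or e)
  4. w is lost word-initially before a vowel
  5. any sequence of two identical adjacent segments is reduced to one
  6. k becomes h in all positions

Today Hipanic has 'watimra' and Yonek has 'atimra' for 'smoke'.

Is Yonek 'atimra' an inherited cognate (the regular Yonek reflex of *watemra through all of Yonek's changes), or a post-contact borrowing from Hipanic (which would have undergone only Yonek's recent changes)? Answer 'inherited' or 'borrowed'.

If inherited, *watemra would pass through all of Yonek's changes:
Yonek: start from *watemra.
  rule 1 (vowel merger): watemra → watimra
  rule 2: no change — watimra
  rule 3 (palatalisation): watimra → wasimra
  rule 4 (glide loss): wasimra → asimra
  rule 5: no change — asimra
  rule 6: no change — asimra
  ⇒ Yonek asimra
If borrowed from Hipanic 'watimra' after the early changes, it would undergo only the recent ones:
  rule 4 (glide loss): watimra → atimra
  rule 5 (degemination): no change (atimra)
  rule 6 (unconditioned shift): no change (atimra)
  ⇒ as a loan: atimra
Yonek 'atimra' matches the loan outcome 'atimra', not the inherited 'asimra' — it skipped the early Yonek changes, so it was borrowed from Hipanic.

borrowed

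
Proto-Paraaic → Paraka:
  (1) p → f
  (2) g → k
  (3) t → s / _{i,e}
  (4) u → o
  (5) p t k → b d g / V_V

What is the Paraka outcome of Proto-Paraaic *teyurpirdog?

seyorfirdok

Paraka: *teyurpirdog > teyurfirdog > teyurfirdok > seyurfirdok > seyorfirdok  (by unconditioned shift, unconditioned shift, palatalisation, vowel merger)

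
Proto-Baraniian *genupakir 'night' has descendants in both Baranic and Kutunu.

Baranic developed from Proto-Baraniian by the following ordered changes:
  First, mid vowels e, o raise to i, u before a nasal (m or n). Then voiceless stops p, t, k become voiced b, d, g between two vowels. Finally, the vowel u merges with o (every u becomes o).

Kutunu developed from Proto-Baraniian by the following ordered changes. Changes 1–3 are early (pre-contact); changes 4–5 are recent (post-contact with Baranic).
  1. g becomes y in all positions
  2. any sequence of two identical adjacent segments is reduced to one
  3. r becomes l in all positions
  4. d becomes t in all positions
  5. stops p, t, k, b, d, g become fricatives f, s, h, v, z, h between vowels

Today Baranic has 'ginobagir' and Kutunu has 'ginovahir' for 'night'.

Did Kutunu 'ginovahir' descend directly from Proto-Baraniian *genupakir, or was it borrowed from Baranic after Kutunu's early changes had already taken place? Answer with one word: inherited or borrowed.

borrowed

If inherited, *genupakir would pass through all of Kutunu's changes:
Kutunu: *genupakir > yenupakir > yenupakil > yenufahil  (by unconditioned shift, unconditioned shift, intervocalic lenition)
If borrowed from Baranic 'ginobagir' after the early changes, it would undergo only the recent ones:
  rule 4 (unconditioned shift): no change (ginobagir)
  rule 5 (intervocalic lenition): ginobagir → ginovahir
  ⇒ as a loan: ginovahir
Kutunu 'ginovahir' matches the loan outcome 'ginovahir', not the inherited 'yenufahil' — it skipped the early Kutunu changes, so it was borrowed from Baranic.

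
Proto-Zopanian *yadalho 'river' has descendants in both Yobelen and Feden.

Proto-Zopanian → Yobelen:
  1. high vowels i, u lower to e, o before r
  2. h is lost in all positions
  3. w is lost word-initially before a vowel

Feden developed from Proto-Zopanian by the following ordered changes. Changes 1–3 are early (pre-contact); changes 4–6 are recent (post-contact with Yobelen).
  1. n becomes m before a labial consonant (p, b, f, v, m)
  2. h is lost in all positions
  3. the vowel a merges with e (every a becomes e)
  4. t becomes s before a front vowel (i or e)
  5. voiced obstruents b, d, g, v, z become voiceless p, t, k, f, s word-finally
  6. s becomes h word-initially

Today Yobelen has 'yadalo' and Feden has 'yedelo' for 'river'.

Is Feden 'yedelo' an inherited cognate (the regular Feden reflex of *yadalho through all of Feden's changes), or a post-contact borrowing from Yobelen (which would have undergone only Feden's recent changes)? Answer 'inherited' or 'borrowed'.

inherited

If inherited, *yadalho would pass through all of Feden's changes:
Feden: *yadalho
  yadalho (rule 1 does not apply)
  yadalho → yadalo   [h-loss]
  yadalo → yedelo   [vowel merger]
  yedelo (rule 4 does not apply)
  yedelo (rule 5 does not apply)
  yedelo (rule 6 does not apply)
  giving Feden yedelo.
If borrowed from Yobelen 'yadalo' after the early changes, it would undergo only the recent ones:
  rule 4 (palatalisation): no change (yadalo)
  rule 5 (final devoicing): no change (yadalo)
  rule 6 (debuccalisation): no change (yadalo)
  ⇒ as a loan: yadalo
Feden 'yedelo' matches the inherited outcome exactly, so it is an inherited cognate, not a loan.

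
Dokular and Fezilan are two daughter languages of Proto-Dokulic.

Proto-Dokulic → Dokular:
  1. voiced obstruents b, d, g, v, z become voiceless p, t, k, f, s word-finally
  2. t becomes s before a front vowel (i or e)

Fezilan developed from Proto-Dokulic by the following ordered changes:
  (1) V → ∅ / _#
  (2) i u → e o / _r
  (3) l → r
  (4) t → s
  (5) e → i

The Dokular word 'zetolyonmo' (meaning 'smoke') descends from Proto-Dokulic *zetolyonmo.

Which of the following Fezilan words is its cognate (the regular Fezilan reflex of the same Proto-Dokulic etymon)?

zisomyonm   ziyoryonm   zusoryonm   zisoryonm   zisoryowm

zisoryonm

Fezilan: *zetolyonmo > zetolyonm > zetoryonm > zesoryonm > zisoryonm  (by apocope, unconditioned shift, unconditioned shift, vowel merger)
Only 'zisoryonm' matches the regular Fezilan development of *zetolyonmo.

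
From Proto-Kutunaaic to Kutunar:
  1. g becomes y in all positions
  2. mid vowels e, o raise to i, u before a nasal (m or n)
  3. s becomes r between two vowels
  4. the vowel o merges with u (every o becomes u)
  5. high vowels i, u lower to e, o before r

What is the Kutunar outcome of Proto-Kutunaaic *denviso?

Kutunar: start from *denviso.
  rule 1: no change — denviso
  rule 2 (pre-nasal raising): denviso → dinviso
  rule 3 (rhotacism): dinviso → dinviro
  rule 4 (vowel merger): dinviro → dinviru
  rule 5 (pre-rhotic lowering): dinviru → dinveru
  ⇒ Kutunar dinveru

dinveru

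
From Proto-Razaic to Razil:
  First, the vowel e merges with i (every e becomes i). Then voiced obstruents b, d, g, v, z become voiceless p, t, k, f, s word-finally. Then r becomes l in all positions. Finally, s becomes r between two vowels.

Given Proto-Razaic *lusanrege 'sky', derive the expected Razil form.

luranligi

Razil: start from *lusanrege.
  rule 1 (vowel merger): lusanrege → lusanrigi
  rule 2: no change — lusanrigi
  rule 3 (unconditioned shift): lusanrigi → lusanligi
  rule 4 (rhotacism): lusanligi → luranligi
  ⇒ Razil luranligi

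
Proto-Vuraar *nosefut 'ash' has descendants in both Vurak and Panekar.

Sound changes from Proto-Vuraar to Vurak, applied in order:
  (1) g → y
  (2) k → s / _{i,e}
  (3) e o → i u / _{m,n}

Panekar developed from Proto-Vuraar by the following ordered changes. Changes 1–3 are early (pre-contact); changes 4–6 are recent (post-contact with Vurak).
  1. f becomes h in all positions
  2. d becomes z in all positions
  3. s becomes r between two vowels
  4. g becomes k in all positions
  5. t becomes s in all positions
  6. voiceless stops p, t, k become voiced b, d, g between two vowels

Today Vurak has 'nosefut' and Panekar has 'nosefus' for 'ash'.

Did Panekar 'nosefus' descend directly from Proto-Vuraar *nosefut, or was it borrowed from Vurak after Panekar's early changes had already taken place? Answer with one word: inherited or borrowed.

borrowed

If inherited, *nosefut would pass through all of Panekar's changes:
Panekar: start from *nosefut.
  rule 1 (unconditioned shift): nosefut → nosehut
  rule 2: no change — nosehut
  rule 3 (rhotacism): nosehut → norehut
  rule 4: no change — norehut
  rule 5 (unconditioned shift): norehut → norehus
  rule 6: no change — norehus
  ⇒ Panekar norehus
If borrowed from Vurak 'nosefut' after the early changes, it would undergo only the recent ones:
  rule 4 (unconditioned shift): no change (nosefut)
  rule 5 (unconditioned shift): nosefut → nosefus
  rule 6 (intervocalic voicing): no change (nosefus)
  ⇒ as a loan: nosefus
Panekar 'nosefus' matches the loan outcome 'nosefus', not the inherited 'norehus' — it skipped the early Panekar changes, so it was borrowed from Vurak.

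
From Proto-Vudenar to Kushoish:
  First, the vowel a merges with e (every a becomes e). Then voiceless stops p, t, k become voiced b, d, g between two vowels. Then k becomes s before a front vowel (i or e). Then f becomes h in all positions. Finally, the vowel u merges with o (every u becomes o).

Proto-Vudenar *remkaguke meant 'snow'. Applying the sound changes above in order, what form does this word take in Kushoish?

remsegoge

Kushoish: start from *remkaguke.
  rule 1 (vowel merger): remkaguke → remkeguke
  rule 2 (intervocalic voicing): remkeguke → remkeguge
  rule 3 (palatalisation): remkeguge → remseguge
  rule 4: no change — remseguge
  rule 5 (vowel merger): remseguge → remsegoge
  ⇒ Kushoish remsegoge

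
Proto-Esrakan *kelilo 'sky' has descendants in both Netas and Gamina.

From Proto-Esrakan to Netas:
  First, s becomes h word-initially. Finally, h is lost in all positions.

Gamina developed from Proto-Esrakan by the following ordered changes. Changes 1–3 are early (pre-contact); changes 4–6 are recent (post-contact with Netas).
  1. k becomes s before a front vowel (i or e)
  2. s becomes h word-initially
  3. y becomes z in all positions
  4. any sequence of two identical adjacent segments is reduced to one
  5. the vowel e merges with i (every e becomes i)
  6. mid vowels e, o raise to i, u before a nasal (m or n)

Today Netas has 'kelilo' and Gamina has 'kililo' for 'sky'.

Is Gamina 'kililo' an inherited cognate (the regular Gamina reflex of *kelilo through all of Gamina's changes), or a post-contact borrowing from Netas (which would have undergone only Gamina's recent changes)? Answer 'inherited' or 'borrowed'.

If inherited, *kelilo would pass through all of Gamina's changes:
Gamina: *kelilo
  kelilo → selilo   [palatalisation]
  selilo → helilo   [debuccalisation]
  helilo (rule 3 does not apply)
  helilo (rule 4 does not apply)
  helilo → hililo   [vowel merger]
  hililo (rule 6 does not apply)
  giving Gamina hililo.
If borrowed from Netas 'kelilo' after the early changes, it would undergo only the recent ones:
  rule 4 (degemination): no change (kelilo)
  rule 5 (vowel merger): kelilo → kililo
  rule 6 (pre-nasal raising): no change (kililo)
  ⇒ as a loan: kililo
Gamina 'kililo' matches the loan outcome 'kililo', not the inherited 'hililo' — it skipped the early Gamina changes, so it was borrowed from Netas.

borrowed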